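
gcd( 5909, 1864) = 1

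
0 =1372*0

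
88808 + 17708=106516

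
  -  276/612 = - 1 + 28/51 = - 0.45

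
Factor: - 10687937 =  -  13^1*19^1 * 43271^1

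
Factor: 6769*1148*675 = 2^2*3^3*5^2*7^2 *41^1*967^1 =5245298100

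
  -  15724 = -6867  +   - 8857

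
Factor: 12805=5^1*13^1*197^1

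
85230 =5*17046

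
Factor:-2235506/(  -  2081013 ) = 2^1*3^( - 1 )*7^1*11^(- 1 )*13^1*19^( - 1 )*71^1*173^1*3319^( -1)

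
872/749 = 872/749 = 1.16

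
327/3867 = 109/1289 = 0.08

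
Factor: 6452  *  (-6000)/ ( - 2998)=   2^5*3^1*5^3 *1499^( - 1)*1613^1 = 19356000/1499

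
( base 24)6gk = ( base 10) 3860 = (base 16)f14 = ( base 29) 4h3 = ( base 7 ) 14153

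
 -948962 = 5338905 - 6287867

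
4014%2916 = 1098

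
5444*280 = 1524320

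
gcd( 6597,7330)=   733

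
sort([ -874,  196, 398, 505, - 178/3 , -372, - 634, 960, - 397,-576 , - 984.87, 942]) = [- 984.87,  -  874,  -  634,-576, - 397,-372,-178/3,196, 398, 505 , 942,960 ]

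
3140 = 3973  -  833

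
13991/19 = 13991/19 = 736.37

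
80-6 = 74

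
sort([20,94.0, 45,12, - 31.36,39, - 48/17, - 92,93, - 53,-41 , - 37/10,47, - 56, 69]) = [ -92, -56, - 53, - 41,  -  31.36,  -  37/10,-48/17,12,20,39,45, 47,69, 93, 94.0 ] 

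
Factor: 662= 2^1*331^1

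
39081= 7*5583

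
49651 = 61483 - 11832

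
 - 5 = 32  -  37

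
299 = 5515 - 5216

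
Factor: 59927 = 7^2*1223^1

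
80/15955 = 16/3191 = 0.01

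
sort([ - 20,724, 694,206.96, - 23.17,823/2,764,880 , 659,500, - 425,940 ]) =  [ - 425, - 23.17, - 20,206.96,823/2,500, 659, 694,724, 764 , 880, 940]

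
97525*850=82896250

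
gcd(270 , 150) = 30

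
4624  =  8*578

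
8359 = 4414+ 3945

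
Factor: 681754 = 2^1*340877^1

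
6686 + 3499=10185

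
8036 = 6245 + 1791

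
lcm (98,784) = 784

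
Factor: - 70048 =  - 2^5*11^1*199^1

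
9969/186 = 3323/62 = 53.60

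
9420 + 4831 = 14251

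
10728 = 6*1788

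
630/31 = 20+10/31 = 20.32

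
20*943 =18860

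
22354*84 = 1877736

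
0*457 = 0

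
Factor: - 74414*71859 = -5347315626 = - 2^1*3^1 * 17^1*29^1 *1283^1* 1409^1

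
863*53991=46594233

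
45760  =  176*260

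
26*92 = 2392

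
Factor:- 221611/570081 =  - 3^ ( - 1 ) * 13^1*17047^1*190027^(  -  1) 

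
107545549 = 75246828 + 32298721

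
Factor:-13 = -13^1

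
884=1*884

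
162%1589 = 162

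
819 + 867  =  1686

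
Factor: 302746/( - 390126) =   -  3^ ( - 1)*11^(-1) * 19^1* 23^( - 1)*31^1 =-  589/759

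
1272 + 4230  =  5502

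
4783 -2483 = 2300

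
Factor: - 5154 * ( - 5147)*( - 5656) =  - 2^4*3^1 * 7^1*101^1 * 859^1*5147^1 = - 150040320528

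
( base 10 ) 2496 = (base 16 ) 9c0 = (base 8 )4700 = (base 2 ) 100111000000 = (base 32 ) 2e0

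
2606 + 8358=10964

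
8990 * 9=80910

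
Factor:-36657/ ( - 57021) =12219/19007=3^1*83^(  -  1)*229^(-1 )*4073^1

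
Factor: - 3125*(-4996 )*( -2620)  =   - 40904750000 = - 2^4*5^6*131^1*1249^1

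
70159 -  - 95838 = 165997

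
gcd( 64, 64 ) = 64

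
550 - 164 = 386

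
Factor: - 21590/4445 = -34/7 = - 2^1*7^( - 1 ) * 17^1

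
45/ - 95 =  - 1 + 10/19 = - 0.47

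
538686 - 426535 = 112151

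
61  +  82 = 143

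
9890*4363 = 43150070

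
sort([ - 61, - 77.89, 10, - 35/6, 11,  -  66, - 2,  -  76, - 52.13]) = [ - 77.89, - 76, - 66, - 61, - 52.13,- 35/6, - 2 , 10, 11 ] 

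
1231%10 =1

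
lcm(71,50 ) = 3550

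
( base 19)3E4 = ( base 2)10101001001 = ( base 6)10133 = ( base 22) 2HB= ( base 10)1353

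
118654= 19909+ 98745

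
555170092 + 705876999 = 1261047091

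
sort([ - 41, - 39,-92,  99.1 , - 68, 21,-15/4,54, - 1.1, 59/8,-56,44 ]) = [ - 92,-68,-56, - 41,  -  39,-15/4, - 1.1, 59/8,  21,44,54,99.1]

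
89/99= 89/99= 0.90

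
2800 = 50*56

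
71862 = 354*203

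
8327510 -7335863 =991647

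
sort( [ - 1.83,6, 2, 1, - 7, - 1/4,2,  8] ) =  [ - 7, - 1.83 , - 1/4,1,2,2,6 , 8]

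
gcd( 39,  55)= 1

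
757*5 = 3785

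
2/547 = 2/547 =0.00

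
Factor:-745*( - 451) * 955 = 5^2*11^1*41^1*149^1*191^1 = 320875225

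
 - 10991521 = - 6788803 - 4202718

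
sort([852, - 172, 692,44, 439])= [ - 172, 44,439, 692, 852 ]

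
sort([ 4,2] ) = [ 2,4 ] 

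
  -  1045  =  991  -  2036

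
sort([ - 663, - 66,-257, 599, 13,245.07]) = [ - 663, - 257, - 66, 13, 245.07,599]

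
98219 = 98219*1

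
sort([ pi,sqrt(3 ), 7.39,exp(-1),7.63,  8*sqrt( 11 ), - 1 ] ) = [-1,exp( - 1),sqrt( 3 ), pi,7.39, 7.63, 8 * sqrt (11 )]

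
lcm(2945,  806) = 76570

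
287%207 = 80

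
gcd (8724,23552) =4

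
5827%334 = 149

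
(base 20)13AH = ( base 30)adr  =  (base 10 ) 9417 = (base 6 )111333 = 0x24C9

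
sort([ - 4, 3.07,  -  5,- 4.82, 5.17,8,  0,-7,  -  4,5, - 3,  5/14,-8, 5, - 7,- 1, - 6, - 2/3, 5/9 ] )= [ - 8, - 7, - 7, - 6, - 5 , - 4.82,- 4, - 4 , - 3, -1, - 2/3,  0,5/14,5/9,3.07,5,5,5.17,  8 ] 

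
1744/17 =102 + 10/17  =  102.59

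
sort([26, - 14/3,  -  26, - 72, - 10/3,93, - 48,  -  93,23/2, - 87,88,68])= [ -93, - 87, - 72, -48, - 26,-14/3,-10/3, 23/2 , 26,68,88,93]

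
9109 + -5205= 3904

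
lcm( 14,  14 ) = 14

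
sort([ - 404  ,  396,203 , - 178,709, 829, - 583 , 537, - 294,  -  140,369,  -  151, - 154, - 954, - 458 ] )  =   [ - 954 , - 583 , - 458 ,-404, - 294, - 178, - 154 , - 151,- 140,203,369, 396,537, 709,829]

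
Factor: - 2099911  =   - 11^1*190901^1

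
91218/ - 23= - 3966/1 = - 3966.00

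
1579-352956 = - 351377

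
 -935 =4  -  939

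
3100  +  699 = 3799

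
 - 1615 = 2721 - 4336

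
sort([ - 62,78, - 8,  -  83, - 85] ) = [-85,- 83, - 62, - 8 , 78 ]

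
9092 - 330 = 8762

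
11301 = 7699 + 3602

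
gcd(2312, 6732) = 68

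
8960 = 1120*8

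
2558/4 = 639 + 1/2= 639.50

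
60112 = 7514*8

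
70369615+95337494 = 165707109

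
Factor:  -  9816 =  - 2^3*3^1*409^1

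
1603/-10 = - 161 + 7/10 = -  160.30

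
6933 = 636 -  - 6297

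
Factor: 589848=2^3*3^1*7^1 * 3511^1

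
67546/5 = 67546/5=13509.20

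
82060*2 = 164120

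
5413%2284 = 845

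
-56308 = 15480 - 71788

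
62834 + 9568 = 72402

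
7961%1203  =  743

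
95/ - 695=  - 19/139 = -  0.14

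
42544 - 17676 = 24868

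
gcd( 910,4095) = 455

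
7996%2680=2636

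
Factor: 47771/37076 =67/52 = 2^( - 2)* 13^( - 1 )*67^1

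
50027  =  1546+48481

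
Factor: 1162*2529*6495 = 19086843510 = 2^1*3^3*5^1*7^1  *  83^1*281^1*433^1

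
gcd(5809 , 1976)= 1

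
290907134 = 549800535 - 258893401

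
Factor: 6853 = 7^1*11^1*89^1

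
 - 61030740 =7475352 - 68506092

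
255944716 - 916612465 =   -  660667749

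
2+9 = 11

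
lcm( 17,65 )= 1105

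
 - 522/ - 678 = 87/113 = 0.77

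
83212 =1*83212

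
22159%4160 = 1359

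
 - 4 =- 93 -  - 89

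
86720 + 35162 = 121882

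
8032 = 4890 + 3142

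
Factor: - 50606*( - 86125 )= 4358441750 =2^1* 5^3 * 13^1* 53^1*25303^1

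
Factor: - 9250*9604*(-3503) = 2^3*5^3*7^4*31^1*37^1 * 113^1 = 311196011000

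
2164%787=590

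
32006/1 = 32006=32006.00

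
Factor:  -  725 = - 5^2*29^1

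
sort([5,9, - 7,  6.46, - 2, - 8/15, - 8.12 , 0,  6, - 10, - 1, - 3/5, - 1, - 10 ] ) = [ - 10,- 10 , - 8.12, - 7, - 2, - 1, - 1,-3/5, - 8/15, 0,5 , 6,6.46, 9] 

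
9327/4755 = 3109/1585 = 1.96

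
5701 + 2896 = 8597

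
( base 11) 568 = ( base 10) 679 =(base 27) P4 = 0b1010100111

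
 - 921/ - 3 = 307/1 = 307.00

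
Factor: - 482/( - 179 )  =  2^1*179^( - 1 )*241^1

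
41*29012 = 1189492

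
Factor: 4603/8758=2^( - 1)*29^( - 1)*151^ ( - 1)*  4603^1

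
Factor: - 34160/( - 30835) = 976/881 = 2^4*61^1 * 881^ ( - 1 ) 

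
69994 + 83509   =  153503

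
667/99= 6 + 73/99=6.74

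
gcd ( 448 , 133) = 7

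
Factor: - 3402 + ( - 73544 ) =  - 76946 = - 2^1*79^1*487^1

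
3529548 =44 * 80217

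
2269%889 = 491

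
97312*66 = 6422592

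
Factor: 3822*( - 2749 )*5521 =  - 58007369238=- 2^1*3^1*7^2 * 13^1*2749^1  *  5521^1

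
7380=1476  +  5904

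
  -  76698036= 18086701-94784737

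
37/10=37/10 = 3.70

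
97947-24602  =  73345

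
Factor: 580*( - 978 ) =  - 567240= - 2^3 * 3^1 * 5^1 * 29^1*163^1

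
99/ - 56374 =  - 1 + 56275/56374 = - 0.00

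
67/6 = 67/6=11.17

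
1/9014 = 1/9014  =  0.00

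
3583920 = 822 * 4360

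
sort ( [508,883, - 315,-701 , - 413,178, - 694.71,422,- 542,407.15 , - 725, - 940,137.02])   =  [ - 940, - 725, - 701, - 694.71, - 542, - 413, - 315,137.02,178,407.15,422,508,883 ]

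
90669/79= 90669/79 = 1147.71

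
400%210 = 190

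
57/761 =57/761 =0.07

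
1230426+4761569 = 5991995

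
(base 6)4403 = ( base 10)1011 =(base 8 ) 1763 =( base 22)21l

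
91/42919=91/42919 = 0.00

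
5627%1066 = 297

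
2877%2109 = 768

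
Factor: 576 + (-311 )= 265 = 5^1*53^1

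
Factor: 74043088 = 2^4*7^1*661099^1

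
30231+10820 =41051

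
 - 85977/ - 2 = 85977/2 = 42988.50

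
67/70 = 67/70 = 0.96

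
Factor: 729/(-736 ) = - 2^( -5)*3^6 * 23^( - 1 ) 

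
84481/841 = 84481/841 = 100.45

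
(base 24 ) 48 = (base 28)3k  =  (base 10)104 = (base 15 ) 6e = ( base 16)68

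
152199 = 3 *50733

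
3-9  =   -6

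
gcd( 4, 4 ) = 4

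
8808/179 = 8808/179 = 49.21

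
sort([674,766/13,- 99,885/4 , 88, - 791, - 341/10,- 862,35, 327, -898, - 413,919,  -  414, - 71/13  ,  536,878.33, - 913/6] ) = [ - 898, - 862, - 791,-414, - 413, - 913/6, - 99, - 341/10, - 71/13 , 35,  766/13, 88, 885/4,327, 536,674, 878.33,919 ] 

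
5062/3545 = 1 + 1517/3545 = 1.43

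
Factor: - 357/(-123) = 119/41 = 7^1*17^1*41^( - 1 )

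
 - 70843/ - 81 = 874 + 49/81= 874.60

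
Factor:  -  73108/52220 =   -  7/5 = - 5^( - 1)*7^1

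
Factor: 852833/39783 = 3^( - 1 )*89^ ( - 1)*149^ ( - 1)*852833^1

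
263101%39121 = 28375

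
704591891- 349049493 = 355542398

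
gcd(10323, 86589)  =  9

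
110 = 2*55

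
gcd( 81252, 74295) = 9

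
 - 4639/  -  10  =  4639/10= 463.90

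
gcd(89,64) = 1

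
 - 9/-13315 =9/13315 = 0.00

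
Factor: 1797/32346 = 1/18 = 2^ ( - 1 )*3^(  -  2)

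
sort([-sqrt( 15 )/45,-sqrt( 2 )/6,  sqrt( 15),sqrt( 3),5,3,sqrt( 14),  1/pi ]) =[ - sqrt(2)/6,  -  sqrt( 15 )/45,  1/pi , sqrt (3), 3, sqrt( 14),  sqrt( 15), 5] 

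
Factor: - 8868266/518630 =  - 4434133/259315 = - 5^( - 1) * 7^(- 1)*11^1*31^( - 1)*239^(-1 ) * 403103^1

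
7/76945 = 7/76945 = 0.00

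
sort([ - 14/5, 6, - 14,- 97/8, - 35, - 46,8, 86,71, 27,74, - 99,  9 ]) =[ - 99, - 46, - 35, - 14,  -  97/8, - 14/5,6, 8, 9, 27, 71, 74,86]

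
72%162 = 72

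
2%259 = 2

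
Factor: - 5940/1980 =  - 3 = -3^1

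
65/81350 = 13/16270 = 0.00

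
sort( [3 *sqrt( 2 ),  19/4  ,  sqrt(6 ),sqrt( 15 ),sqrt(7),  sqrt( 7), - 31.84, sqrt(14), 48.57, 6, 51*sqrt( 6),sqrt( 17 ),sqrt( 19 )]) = [  -  31.84,sqrt( 6),sqrt( 7), sqrt( 7), sqrt( 14 ), sqrt ( 15 ), sqrt( 17 ),3*sqrt( 2),sqrt(19),19/4,  6,48.57, 51*sqrt( 6 ) ] 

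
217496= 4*54374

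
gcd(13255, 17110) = 5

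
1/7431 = 1/7431  =  0.00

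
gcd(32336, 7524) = 4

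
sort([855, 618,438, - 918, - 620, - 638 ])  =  [ - 918, - 638,-620, 438, 618, 855]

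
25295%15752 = 9543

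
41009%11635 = 6104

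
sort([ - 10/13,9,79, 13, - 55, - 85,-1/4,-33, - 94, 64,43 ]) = [ - 94, - 85, - 55, - 33,-10/13,-1/4,9,13,43, 64,79]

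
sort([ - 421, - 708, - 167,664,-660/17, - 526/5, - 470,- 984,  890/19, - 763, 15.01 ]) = [ - 984, - 763,-708,-470, - 421, - 167,- 526/5, - 660/17 , 15.01 , 890/19, 664]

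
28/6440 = 1/230 =0.00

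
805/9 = 805/9=89.44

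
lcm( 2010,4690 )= 14070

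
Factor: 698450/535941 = 2^1*3^ ( - 2)*5^2*7^( - 1 )*47^ (  -  1)*61^1 * 181^( - 1)*229^1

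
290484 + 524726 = 815210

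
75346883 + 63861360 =139208243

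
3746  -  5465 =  - 1719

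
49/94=49/94=0.52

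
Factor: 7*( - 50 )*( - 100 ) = 2^3*5^4*7^1= 35000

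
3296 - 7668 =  - 4372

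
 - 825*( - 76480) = 63096000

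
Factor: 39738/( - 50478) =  - 37^1*47^( - 1 )=-  37/47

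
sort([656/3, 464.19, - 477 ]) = [ - 477,656/3,464.19] 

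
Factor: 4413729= 3^1* 137^1*10739^1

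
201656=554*364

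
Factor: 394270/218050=5^( - 1 )*7^( - 2)*443^1=443/245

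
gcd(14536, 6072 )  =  184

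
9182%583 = 437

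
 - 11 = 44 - 55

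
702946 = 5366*131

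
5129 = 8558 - 3429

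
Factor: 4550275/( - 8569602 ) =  - 2^ ( - 1)*3^( - 2 )*5^2*182011^1*476089^(-1)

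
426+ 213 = 639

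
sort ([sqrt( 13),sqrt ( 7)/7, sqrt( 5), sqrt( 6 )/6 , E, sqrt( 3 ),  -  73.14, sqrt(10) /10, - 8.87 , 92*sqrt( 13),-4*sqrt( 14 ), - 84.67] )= [ - 84.67,  -  73.14 , - 4*sqrt ( 14 ), - 8.87, sqrt( 10)/10, sqrt( 7 ) /7 , sqrt(6)/6, sqrt( 3 ),sqrt(5), E,sqrt( 13),92* sqrt( 13 )]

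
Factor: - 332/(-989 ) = 2^2 * 23^( - 1)*43^( - 1 )*83^1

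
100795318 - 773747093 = - 672951775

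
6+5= 11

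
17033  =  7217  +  9816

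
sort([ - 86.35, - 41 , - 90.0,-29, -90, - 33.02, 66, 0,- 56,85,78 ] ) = [ - 90.0,-90,-86.35,-56, - 41, - 33.02, - 29, 0  ,  66,78, 85]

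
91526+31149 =122675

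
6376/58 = 3188/29 = 109.93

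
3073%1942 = 1131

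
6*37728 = 226368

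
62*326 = 20212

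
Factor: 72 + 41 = 113  =  113^1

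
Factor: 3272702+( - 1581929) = 1690773 = 3^1* 7^1*80513^1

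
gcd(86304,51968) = 928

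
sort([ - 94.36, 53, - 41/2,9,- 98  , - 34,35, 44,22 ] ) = [ - 98, - 94.36, - 34, - 41/2,9,22, 35,44,53 ]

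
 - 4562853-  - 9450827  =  4887974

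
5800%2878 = 44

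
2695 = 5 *539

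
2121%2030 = 91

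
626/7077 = 626/7077 = 0.09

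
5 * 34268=171340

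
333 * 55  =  18315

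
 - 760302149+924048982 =163746833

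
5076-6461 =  - 1385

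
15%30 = 15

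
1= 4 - 3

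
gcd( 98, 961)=1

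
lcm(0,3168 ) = 0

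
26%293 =26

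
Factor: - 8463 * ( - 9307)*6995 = 3^1 * 5^1*7^1*13^1*31^1*41^1*227^1 * 1399^1  =  550962161295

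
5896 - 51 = 5845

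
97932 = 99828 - 1896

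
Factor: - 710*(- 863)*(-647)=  - 2^1*5^1*71^1*647^1*863^1 = -396436310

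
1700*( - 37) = -62900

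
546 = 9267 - 8721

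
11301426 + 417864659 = 429166085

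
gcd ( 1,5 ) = 1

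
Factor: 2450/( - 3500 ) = -7/10  =  -  2^(-1 )*5^( - 1 )*7^1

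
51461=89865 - 38404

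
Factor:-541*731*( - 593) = 17^1*43^1* 541^1 * 593^1 = 234514303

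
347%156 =35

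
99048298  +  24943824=123992122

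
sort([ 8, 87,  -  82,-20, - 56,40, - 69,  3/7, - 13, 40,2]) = [ - 82, - 69, - 56,  -  20, - 13, 3/7,2,  8,40, 40, 87] 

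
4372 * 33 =144276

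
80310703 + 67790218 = 148100921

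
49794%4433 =1031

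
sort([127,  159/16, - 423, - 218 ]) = [ - 423, - 218,  159/16,127 ] 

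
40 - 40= 0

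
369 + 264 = 633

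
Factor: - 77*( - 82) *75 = 2^1*3^1*5^2*7^1*11^1*41^1 = 473550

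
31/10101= 31/10101 = 0.00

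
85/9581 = 85/9581 = 0.01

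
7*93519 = 654633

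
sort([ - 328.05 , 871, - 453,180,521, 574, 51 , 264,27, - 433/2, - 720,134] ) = [ - 720, - 453, - 328.05, - 433/2,27,51 , 134,180,264, 521, 574, 871]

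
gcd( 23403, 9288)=3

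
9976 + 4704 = 14680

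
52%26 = 0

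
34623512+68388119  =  103011631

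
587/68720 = 587/68720 = 0.01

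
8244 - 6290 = 1954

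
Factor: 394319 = 394319^1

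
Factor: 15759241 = 47^1*331^1*1013^1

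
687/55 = 12 + 27/55 = 12.49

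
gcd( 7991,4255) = 1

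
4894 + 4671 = 9565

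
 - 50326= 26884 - 77210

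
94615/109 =94615/109 = 868.03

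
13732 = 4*3433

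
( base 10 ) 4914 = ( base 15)16c9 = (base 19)DBC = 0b1001100110010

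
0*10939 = 0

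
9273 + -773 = 8500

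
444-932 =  - 488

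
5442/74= 73  +  20/37 = 73.54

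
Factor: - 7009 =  - 43^1*163^1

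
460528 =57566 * 8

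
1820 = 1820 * 1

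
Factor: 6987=3^1 * 17^1 * 137^1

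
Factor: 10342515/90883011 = 3447505/30294337  =  5^1 * 241^1 *2861^1*30294337^( -1)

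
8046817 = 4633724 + 3413093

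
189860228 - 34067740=155792488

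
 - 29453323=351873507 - 381326830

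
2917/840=3 + 397/840=3.47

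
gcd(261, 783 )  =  261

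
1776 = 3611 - 1835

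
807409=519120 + 288289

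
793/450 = 793/450 = 1.76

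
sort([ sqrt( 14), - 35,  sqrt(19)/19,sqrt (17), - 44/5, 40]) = [ - 35,  -  44/5,sqrt(19) /19,sqrt( 14 ), sqrt( 17 ), 40]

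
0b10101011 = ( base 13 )102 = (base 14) c3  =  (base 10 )171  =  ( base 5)1141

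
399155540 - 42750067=356405473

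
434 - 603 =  - 169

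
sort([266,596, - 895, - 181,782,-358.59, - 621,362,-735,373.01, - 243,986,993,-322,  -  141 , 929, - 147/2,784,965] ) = [ - 895, - 735, - 621, -358.59, - 322, - 243, - 181, - 141, - 147/2,266,  362  ,  373.01, 596,782,784, 929,965,986,993]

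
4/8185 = 4/8185=0.00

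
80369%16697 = 13581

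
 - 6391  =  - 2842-3549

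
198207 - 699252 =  - 501045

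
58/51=58/51=1.14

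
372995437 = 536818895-163823458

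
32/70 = 16/35 = 0.46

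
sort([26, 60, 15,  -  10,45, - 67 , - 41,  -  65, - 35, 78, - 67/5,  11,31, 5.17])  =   [-67 , - 65, - 41, -35, - 67/5,-10, 5.17,11 , 15,26, 31,  45 , 60, 78]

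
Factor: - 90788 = -2^2*22697^1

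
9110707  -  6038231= 3072476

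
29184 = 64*456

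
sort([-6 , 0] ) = [-6,0]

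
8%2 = 0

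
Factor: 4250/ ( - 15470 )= - 5^2 * 7^( - 1) * 13^(  -  1) = - 25/91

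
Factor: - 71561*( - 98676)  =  2^2*3^2*7^1*2741^1*10223^1  =  7061353236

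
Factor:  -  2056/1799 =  - 2^3 * 7^( - 1)= -8/7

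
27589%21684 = 5905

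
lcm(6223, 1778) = 12446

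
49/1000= 49/1000 = 0.05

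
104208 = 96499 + 7709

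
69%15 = 9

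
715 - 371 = 344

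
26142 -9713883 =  - 9687741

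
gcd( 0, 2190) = 2190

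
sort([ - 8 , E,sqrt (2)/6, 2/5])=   [ - 8, sqrt( 2)/6, 2/5 , E]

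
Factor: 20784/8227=48/19 = 2^4*3^1  *19^( -1)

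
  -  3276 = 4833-8109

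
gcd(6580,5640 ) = 940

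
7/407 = 7/407 = 0.02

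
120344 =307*392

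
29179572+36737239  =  65916811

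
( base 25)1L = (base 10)46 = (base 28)1i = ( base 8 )56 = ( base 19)28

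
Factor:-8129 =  - 11^1*739^1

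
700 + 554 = 1254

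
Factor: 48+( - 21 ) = 3^3 = 27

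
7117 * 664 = 4725688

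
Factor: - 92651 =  - 13^1*7127^1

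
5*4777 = 23885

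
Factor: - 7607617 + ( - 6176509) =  - 2^1*881^1 * 7823^1 = - 13784126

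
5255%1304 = 39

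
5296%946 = 566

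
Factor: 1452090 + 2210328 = 2^1*3^1 * 227^1*2689^1 = 3662418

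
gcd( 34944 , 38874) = 6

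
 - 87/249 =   -  29/83 = - 0.35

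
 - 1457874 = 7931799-9389673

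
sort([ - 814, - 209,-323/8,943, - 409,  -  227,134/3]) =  [  -  814, - 409,-227 , - 209 ,-323/8, 134/3,943]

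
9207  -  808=8399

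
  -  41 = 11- 52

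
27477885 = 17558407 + 9919478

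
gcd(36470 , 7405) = 5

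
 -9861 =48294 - 58155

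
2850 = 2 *1425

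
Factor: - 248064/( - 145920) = 17/10=2^( - 1)*5^ ( - 1)*17^1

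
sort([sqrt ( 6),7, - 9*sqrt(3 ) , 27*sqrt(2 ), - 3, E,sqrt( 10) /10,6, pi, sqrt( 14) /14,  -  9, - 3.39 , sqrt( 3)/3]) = [ - 9*sqrt(3), - 9,-3.39 ,  -  3, sqrt(14) /14,sqrt(10 ) /10,sqrt(3) /3, sqrt (6 ),  E,  pi, 6, 7, 27*sqrt( 2) ] 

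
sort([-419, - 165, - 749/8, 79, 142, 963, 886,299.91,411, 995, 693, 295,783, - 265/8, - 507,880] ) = [ - 507, - 419, - 165,-749/8 , - 265/8,  79, 142 , 295  ,  299.91,  411,  693, 783, 880, 886 , 963, 995 ]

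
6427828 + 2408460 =8836288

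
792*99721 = 78979032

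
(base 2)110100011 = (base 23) i5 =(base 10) 419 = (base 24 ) HB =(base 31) dg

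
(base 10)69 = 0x45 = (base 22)33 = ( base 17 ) 41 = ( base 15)49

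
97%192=97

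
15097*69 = 1041693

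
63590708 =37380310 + 26210398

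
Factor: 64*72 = 4608 = 2^9*3^2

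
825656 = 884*934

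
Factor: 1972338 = 2^1*3^1*271^1*1213^1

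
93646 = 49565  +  44081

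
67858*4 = 271432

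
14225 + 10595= 24820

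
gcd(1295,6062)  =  7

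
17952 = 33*544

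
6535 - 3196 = 3339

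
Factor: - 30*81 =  - 2430 =-2^1 * 3^5*5^1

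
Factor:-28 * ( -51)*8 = 2^5 *3^1 * 7^1*17^1= 11424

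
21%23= 21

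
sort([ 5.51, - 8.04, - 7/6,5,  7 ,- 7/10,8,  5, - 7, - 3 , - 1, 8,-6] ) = [ - 8.04 , - 7, - 6,-3, - 7/6  , - 1, - 7/10, 5,5, 5.51,7,8,8]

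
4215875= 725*5815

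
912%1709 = 912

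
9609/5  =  1921 + 4/5 = 1921.80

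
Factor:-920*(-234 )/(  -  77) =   -  2^4*3^2 *5^1*7^( - 1)*11^ (-1)*13^1*23^1 =-215280/77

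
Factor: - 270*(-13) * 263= 923130=2^1  *  3^3*5^1*13^1 * 263^1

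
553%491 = 62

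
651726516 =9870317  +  641856199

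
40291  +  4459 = 44750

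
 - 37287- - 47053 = 9766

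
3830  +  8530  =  12360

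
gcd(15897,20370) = 21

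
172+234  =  406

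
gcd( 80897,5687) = 1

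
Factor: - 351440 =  - 2^4* 5^1*23^1 * 191^1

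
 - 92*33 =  - 3036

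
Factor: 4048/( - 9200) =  - 11/25 = - 5^(-2 ) * 11^1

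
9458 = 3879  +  5579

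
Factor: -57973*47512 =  - 2754413176 = - 2^3*5939^1*57973^1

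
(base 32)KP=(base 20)1D5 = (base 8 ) 1231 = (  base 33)K5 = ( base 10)665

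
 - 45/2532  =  -15/844  =  -  0.02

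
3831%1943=1888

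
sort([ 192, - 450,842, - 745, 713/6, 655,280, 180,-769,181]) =[ - 769, - 745 ,-450,713/6, 180,  181,192,280,  655,842]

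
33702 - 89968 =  - 56266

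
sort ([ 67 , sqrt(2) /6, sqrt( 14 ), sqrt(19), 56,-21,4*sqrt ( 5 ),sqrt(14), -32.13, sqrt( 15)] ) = [ - 32.13, - 21, sqrt ( 2)/6,sqrt( 14 ),sqrt(14), sqrt(15),sqrt(19 ), 4*sqrt(5),56,  67] 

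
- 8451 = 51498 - 59949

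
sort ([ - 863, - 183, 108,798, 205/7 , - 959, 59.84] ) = [ - 959, - 863, - 183 , 205/7,59.84,108, 798]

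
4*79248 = 316992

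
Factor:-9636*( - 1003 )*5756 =55631210448 = 2^4*3^1*11^1*17^1*59^1*73^1*1439^1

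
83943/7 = 11991 + 6/7 = 11991.86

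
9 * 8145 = 73305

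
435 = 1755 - 1320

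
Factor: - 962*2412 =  - 2320344 = - 2^3*3^2*13^1*37^1*67^1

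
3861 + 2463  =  6324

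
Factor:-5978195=-5^1*  31^1*38569^1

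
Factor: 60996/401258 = 2^1 * 3^1*11^( - 1)*17^1*61^( - 1 )=102/671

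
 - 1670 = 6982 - 8652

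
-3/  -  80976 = 1/26992 = 0.00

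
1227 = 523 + 704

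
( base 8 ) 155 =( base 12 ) 91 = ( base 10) 109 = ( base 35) 34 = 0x6d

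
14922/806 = 18 + 207/403 = 18.51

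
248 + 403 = 651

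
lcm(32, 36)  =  288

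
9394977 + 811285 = 10206262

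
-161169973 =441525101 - 602695074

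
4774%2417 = 2357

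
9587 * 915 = 8772105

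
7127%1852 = 1571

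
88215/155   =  569+4/31 = 569.13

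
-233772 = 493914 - 727686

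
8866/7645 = 1+111/695 =1.16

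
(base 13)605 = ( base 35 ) T4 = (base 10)1019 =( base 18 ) 32B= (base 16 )3FB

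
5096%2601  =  2495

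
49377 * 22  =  1086294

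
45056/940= 47 + 219/235= 47.93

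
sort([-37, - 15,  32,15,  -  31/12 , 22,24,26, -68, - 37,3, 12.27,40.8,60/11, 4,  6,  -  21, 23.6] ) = [ - 68, - 37 ,- 37,-21, - 15 , - 31/12,3 , 4,60/11, 6, 12.27,15, 22,23.6  ,  24,26,  32, 40.8 ]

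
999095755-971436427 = 27659328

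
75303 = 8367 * 9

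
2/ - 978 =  - 1/489 = - 0.00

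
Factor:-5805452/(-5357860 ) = 1451363/1339465 = 5^( - 1) * 29^1*50047^1*267893^( - 1 ) 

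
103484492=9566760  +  93917732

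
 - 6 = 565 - 571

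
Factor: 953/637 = 7^( - 2 )*13^ ( - 1 )*953^1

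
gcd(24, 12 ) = 12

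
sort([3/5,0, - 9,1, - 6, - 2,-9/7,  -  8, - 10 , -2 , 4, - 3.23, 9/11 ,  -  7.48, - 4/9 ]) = [ - 10, - 9, - 8, - 7.48, - 6,-3.23, - 2, - 2,-9/7, - 4/9,  0,3/5,9/11,1,4]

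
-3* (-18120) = 54360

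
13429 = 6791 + 6638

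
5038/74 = 2519/37 = 68.08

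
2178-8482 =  - 6304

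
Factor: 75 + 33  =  108 =2^2*3^3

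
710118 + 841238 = 1551356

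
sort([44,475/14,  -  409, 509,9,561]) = [ - 409, 9, 475/14, 44, 509, 561] 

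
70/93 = 70/93 = 0.75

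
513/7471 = 513/7471 =0.07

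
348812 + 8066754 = 8415566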